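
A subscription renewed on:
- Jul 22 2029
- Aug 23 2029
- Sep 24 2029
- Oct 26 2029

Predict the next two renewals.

Nov 27 2029, Dec 29 2029

Every event comes 32 days after the last (32, 32, 32).
Oct 26 2029 + 32 days = Nov 27 2029.
Nov 27 2029 + 32 days = Dec 29 2029.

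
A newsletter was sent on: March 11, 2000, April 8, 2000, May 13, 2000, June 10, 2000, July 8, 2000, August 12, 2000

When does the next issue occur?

These are Saturdays at 28- or 35-day spacing (28, 35, 28, 28, 35).
The pattern: 2nd Saturday of the month.
2nd Saturday of September 2000: September 9, 2000.

September 9, 2000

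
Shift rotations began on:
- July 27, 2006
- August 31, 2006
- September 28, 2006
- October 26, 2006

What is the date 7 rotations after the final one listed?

May 31, 2007

Every date is a Thursday; gaps 35, 28, 28 days.
Each is the last Thursday of its month (at least one falls on the 29th or later, ruling out '4th Thursday').
Last Thursday of November 2006: November 30, 2006.
Last Thursday of December 2006: December 28, 2006.
Last Thursday of January 2007: January 25, 2007.
February 2007 ends with Thursday February 22, 2007.
Last Thursday of March 2007: March 29, 2007.
April 2007 ends with Thursday April 26, 2007.
May 2007 ends with Thursday May 31, 2007.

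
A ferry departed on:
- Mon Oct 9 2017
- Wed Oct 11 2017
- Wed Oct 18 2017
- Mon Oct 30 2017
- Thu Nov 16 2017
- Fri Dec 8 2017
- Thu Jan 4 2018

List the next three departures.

Mon Feb 5 2018, Wed Mar 14 2018, Wed Apr 25 2018

Intervals are 2, 7, 12, 17, 22, 27 days — an arithmetic progression with common difference 5.
Next gap: 32 days. Thu Jan 4 2018 + 32 days = Mon Feb 5 2018.
Next gap: 37 days. Mon Feb 5 2018 + 37 days = Wed Mar 14 2018.
Next gap: 42 days. Wed Mar 14 2018 + 42 days = Wed Apr 25 2018.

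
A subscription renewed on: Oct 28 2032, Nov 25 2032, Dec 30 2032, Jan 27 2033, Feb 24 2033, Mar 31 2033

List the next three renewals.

Apr 28 2033, May 26 2033, Jun 30 2033

These are Thursdays with 28, 35, 28, 28, 35-day gaps.
Each is the final Thursday of its month — Dec 30 2032 is past the 28th, so '4th Thursday' doesn't fit.
Last Thursday of April 2033: Apr 28 2033.
Last Thursday of May 2033: May 26 2033.
Last Thursday of June 2033: Jun 30 2033.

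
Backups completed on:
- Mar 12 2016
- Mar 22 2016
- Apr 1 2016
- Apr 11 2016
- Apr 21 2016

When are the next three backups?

Every event comes 10 days after the last (10, 10, 10, 10).
Apr 21 2016 + 10 days = May 1 2016.
May 1 2016 + 10 days = May 11 2016.
May 11 2016 + 10 days = May 21 2016.

May 1 2016, May 11 2016, May 21 2016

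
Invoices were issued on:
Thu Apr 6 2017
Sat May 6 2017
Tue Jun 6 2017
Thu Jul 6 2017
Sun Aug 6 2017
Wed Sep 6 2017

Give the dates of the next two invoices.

Gaps: 30, 31, 30, 31, 31 days — not constant. Every event is on the 6th of the month.
Pattern: the 6th of each month.
Next: October 2017 → Fri Oct 6 2017.
November 2017: Mon Nov 6 2017.

Fri Oct 6 2017, Mon Nov 6 2017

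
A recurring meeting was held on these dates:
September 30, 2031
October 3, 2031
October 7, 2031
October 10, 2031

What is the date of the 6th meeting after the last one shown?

October 31, 2031

Gaps: 3, 4, 3 days — not constant, but cyclic with period 2.
The events fall on every Tuesday and Friday.
The following Tuesday is October 14, 2031.
Next Friday: October 17, 2031.
Next Tuesday: October 21, 2031.
Next Friday: October 24, 2031.
Next Tuesday: October 28, 2031.
The following Friday is October 31, 2031.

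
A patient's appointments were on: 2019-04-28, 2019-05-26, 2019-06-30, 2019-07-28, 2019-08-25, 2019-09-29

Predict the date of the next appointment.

All Sundays; the gaps (28, 35, 28, 28, 35) vary with month length.
This is the last Sunday of each month.
October 2019 ends with Sunday 2019-10-27.

2019-10-27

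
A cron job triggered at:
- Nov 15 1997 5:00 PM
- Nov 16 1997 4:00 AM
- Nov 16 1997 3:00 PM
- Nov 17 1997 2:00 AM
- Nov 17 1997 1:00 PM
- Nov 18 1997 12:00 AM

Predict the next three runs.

Gaps: 11, 11, 11, 11, 11 hours — each event is 11 hours after the previous one.
Nov 18 1997 12:00 AM + 11 h = Nov 18 1997 11:00 AM.
Nov 18 1997 11:00 AM + 11 h = Nov 18 1997 10:00 PM.
Nov 18 1997 10:00 PM + 11 h = Nov 19 1997 9:00 AM.

Nov 18 1997 11:00 AM, Nov 18 1997 10:00 PM, Nov 19 1997 9:00 AM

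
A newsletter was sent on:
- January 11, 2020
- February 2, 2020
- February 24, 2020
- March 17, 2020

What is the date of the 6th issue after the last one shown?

Gaps between consecutive events: 22, 22, 22 days — a constant 22-day interval.
March 17, 2020 + 22 days = April 8, 2020.
April 8, 2020 + 22 days = April 30, 2020.
April 30, 2020 + 22 days = May 22, 2020.
May 22, 2020 + 22 days = June 13, 2020.
June 13, 2020 + 22 days = July 5, 2020.
July 5, 2020 + 22 days = July 27, 2020.

July 27, 2020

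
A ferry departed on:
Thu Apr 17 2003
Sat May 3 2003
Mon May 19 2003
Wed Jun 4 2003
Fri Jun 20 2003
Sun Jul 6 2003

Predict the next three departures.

Tue Jul 22 2003, Thu Aug 7 2003, Sat Aug 23 2003

Gaps between consecutive events: 16, 16, 16, 16, 16 days — a constant 16-day interval.
Sun Jul 6 2003 + 16 days = Tue Jul 22 2003.
Tue Jul 22 2003 + 16 days = Thu Aug 7 2003.
Thu Aug 7 2003 + 16 days = Sat Aug 23 2003.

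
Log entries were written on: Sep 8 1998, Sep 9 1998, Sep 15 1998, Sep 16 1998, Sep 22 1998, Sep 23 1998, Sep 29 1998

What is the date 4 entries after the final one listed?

Oct 13 1998

Every event lands on a Tuesday or Wednesday (gaps cycle 1, 6, 1, 6, 1, 6).
So the schedule is: every Tuesday and Wednesday.
Next Wednesday: Sep 30 1998.
Next Tuesday: Oct 6 1998.
Next Wednesday: Oct 7 1998.
The following Tuesday is Oct 13 1998.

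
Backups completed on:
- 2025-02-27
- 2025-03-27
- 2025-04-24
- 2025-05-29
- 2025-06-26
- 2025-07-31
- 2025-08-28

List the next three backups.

2025-09-25, 2025-10-30, 2025-11-27

Every date is a Thursday; gaps 28, 28, 35, 28, 35, 28 days.
Each is the last Thursday of its month (at least one falls on the 29th or later, ruling out '4th Thursday').
September 2025 ends with Thursday 2025-09-25.
October 2025 ends with Thursday 2025-10-30.
November 2025 ends with Thursday 2025-11-27.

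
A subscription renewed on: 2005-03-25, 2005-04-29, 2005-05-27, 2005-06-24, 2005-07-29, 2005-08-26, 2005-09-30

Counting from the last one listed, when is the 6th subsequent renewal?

2006-03-31

These are Fridays with 35, 28, 28, 35, 28, 35-day gaps.
Each is the final Friday of its month — 2005-04-29 is past the 28th, so '4th Friday' doesn't fit.
Last Friday of October 2005: 2005-10-28.
Last Friday of November 2005: 2005-11-25.
Last Friday of December 2005: 2005-12-30.
Last Friday of January 2006: 2006-01-27.
February 2006 ends with Friday 2006-02-24.
March 2006 ends with Friday 2006-03-31.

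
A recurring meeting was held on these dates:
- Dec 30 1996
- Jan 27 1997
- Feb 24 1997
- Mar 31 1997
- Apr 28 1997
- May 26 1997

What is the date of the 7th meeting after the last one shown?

Dec 29 1997

All Mondays; the gaps (28, 28, 35, 28, 28) vary with month length.
This is the last Monday of each month.
Last Monday of June 1997: Jun 30 1997.
Last Monday of July 1997: Jul 28 1997.
August 1997 ends with Monday Aug 25 1997.
Last Monday of September 1997: Sep 29 1997.
October 1997 ends with Monday Oct 27 1997.
Last Monday of November 1997: Nov 24 1997.
December 1997 ends with Monday Dec 29 1997.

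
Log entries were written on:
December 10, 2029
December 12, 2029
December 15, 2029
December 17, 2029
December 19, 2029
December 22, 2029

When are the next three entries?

Gaps: 2, 3, 2, 2, 3 days — not constant, but cyclic with period 3.
The events fall on every Monday, Wednesday and Saturday.
The following Monday is December 24, 2029.
The following Wednesday is December 26, 2029.
Next Saturday: December 29, 2029.

December 24, 2029; December 26, 2029; December 29, 2029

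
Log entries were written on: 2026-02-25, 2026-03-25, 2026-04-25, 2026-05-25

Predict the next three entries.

Gaps: 28, 31, 30 days — not constant. Every event is on the 25th of the month.
Pattern: the 25th of each month.
June 2026: 2026-06-25.
Next: July 2026 → 2026-07-25.
August 2026: 2026-08-25.

2026-06-25, 2026-07-25, 2026-08-25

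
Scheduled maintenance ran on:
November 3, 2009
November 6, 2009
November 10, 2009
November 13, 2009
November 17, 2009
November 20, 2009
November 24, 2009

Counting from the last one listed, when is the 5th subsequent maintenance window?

December 11, 2009

Every event lands on a Tuesday or Friday (gaps cycle 3, 4, 3, 4, 3, 4).
So the schedule is: every Tuesday and Friday.
The following Friday is November 27, 2009.
Next Tuesday: December 1, 2009.
The following Friday is December 4, 2009.
Next Tuesday: December 8, 2009.
The following Friday is December 11, 2009.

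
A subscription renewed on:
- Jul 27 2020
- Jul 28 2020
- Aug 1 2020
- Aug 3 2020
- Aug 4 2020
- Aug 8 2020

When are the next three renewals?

Aug 10 2020, Aug 11 2020, Aug 15 2020

Every event lands on a Monday or Tuesday or Saturday (gaps cycle 1, 4, 2, 1, 4).
So the schedule is: every Monday, Tuesday and Saturday.
Next Monday: Aug 10 2020.
The following Tuesday is Aug 11 2020.
Next Saturday: Aug 15 2020.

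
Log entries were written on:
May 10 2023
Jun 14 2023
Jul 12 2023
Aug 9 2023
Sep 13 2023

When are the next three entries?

These are Wednesdays at 28- or 35-day spacing (35, 28, 28, 35).
The pattern: 2nd Wednesday of the month.
2nd Wednesday of October 2023: Oct 11 2023.
2nd Wednesday of November 2023: Nov 8 2023.
2nd Wednesday of December 2023: Dec 13 2023.

Oct 11 2023, Nov 8 2023, Dec 13 2023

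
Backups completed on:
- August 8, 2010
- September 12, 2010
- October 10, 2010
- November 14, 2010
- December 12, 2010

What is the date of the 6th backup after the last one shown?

June 12, 2011

All dates are Sundays, 35, 28, 35, 28 days apart.
Specifically, the 2nd Sunday of each month.
January 2011 — 2nd Sunday is January 9, 2011.
2nd Sunday of February 2011: February 13, 2011.
2nd Sunday of March 2011: March 13, 2011.
April 2011 — 2nd Sunday is April 10, 2011.
2nd Sunday of May 2011: May 8, 2011.
June 2011 — 2nd Sunday is June 12, 2011.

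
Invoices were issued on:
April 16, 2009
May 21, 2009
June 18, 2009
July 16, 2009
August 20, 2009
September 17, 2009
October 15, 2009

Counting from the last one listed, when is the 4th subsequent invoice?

February 18, 2010

These are Thursdays at 28- or 35-day spacing (35, 28, 28, 35, 28, 28).
The pattern: 3rd Thursday of the month.
November 2009 — 3rd Thursday is November 19, 2009.
3rd Thursday of December 2009: December 17, 2009.
3rd Thursday of January 2010: January 21, 2010.
3rd Thursday of February 2010: February 18, 2010.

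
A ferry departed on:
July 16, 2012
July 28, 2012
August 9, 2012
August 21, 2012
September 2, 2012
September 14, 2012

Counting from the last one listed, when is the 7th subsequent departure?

Every event comes 12 days after the last (12, 12, 12, 12, 12).
September 14, 2012 + 12 days = September 26, 2012.
September 26, 2012 + 12 days = October 8, 2012.
October 8, 2012 + 12 days = October 20, 2012.
October 20, 2012 + 12 days = November 1, 2012.
November 1, 2012 + 12 days = November 13, 2012.
November 13, 2012 + 12 days = November 25, 2012.
November 25, 2012 + 12 days = December 7, 2012.

December 7, 2012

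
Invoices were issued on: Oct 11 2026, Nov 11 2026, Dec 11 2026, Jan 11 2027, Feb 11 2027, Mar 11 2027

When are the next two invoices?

Apr 11 2027, May 11 2027

Gaps: 31, 30, 31, 31, 28 days — not constant. Every event is on the 11th of the month.
Pattern: the 11th of each month.
April 2027: Apr 11 2027.
Next: May 2027 → May 11 2027.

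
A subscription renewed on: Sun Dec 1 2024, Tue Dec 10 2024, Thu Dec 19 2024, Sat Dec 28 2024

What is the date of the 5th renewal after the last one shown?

Tue Feb 11 2025

The spacing is 9, 9, 9 days — always 9 days.
Sat Dec 28 2024 + 9 days = Mon Jan 6 2025.
Mon Jan 6 2025 + 9 days = Wed Jan 15 2025.
Wed Jan 15 2025 + 9 days = Fri Jan 24 2025.
Fri Jan 24 2025 + 9 days = Sun Feb 2 2025.
Sun Feb 2 2025 + 9 days = Tue Feb 11 2025.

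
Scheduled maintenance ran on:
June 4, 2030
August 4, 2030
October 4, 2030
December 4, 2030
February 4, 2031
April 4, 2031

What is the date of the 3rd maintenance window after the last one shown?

The day-of-month is always 4 (61, 61, 61, 62, 59 days between events).
So this recurs on the 4th of every 2 months.
June 2031: June 4, 2031.
August 2031: August 4, 2031.
Next: October 2031 → October 4, 2031.

October 4, 2031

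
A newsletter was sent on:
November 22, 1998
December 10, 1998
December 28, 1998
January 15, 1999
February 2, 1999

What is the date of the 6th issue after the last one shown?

May 21, 1999

Every event comes 18 days after the last (18, 18, 18, 18).
February 2, 1999 + 18 days = February 20, 1999.
February 20, 1999 + 18 days = March 10, 1999.
March 10, 1999 + 18 days = March 28, 1999.
March 28, 1999 + 18 days = April 15, 1999.
April 15, 1999 + 18 days = May 3, 1999.
May 3, 1999 + 18 days = May 21, 1999.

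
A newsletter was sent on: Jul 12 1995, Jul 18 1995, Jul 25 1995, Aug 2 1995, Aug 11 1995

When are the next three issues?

Intervals are 6, 7, 8, 9 days — an arithmetic progression with common difference 1.
Next gap: 10 days. Aug 11 1995 + 10 days = Aug 21 1995.
Next gap: 11 days. Aug 21 1995 + 11 days = Sep 1 1995.
Next gap: 12 days. Sep 1 1995 + 12 days = Sep 13 1995.

Aug 21 1995, Sep 1 1995, Sep 13 1995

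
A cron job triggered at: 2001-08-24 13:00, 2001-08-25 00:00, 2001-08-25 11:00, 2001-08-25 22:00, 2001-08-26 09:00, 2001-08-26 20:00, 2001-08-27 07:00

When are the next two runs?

Gaps: 11, 11, 11, 11, 11, 11 hours — each event is 11 hours after the previous one.
2001-08-27 07:00 + 11 h = 2001-08-27 18:00.
2001-08-27 18:00 + 11 h = 2001-08-28 05:00.

2001-08-27 18:00, 2001-08-28 05:00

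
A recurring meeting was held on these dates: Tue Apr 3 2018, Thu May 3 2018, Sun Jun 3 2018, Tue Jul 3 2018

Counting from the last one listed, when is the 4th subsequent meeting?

Sat Nov 3 2018

Each date is the 3rd; the gaps (30, 31, 30) track the month lengths.
The rule is the 3rd of each month.
August 2018: Fri Aug 3 2018.
September 2018: Mon Sep 3 2018.
Next: October 2018 → Wed Oct 3 2018.
Next: November 2018 → Sat Nov 3 2018.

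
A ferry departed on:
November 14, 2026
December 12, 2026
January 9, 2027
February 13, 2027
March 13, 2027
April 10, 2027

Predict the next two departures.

May 8, 2027; June 12, 2027

Gaps: 28, 28, 35, 28, 28 days — a mix of 28 and 35. Every date is a Saturday.
Each is the 2nd Saturday of its month.
May 2027 — 2nd Saturday is May 8, 2027.
June 2027 — 2nd Saturday is June 12, 2027.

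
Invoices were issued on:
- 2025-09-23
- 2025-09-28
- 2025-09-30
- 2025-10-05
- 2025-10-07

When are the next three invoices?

2025-10-12, 2025-10-14, 2025-10-19

The gap pattern 5, 2, 5, 2 repeats every 2 events.
These are the Tuesdays and Sundays of each week.
Next Sunday: 2025-10-12.
Next Tuesday: 2025-10-14.
The following Sunday is 2025-10-19.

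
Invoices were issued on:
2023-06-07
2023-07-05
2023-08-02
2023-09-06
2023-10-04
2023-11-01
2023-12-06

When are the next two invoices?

Gaps: 28, 28, 35, 28, 28, 35 days — a mix of 28 and 35. Every date is a Wednesday.
Each is the 1st Wednesday of its month.
1st Wednesday of January 2024: 2024-01-03.
1st Wednesday of February 2024: 2024-02-07.

2024-01-03, 2024-02-07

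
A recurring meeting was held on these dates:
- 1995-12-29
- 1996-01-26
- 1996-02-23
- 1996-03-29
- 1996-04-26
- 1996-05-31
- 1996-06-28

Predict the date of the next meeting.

These are Fridays with 28, 28, 35, 28, 35, 28-day gaps.
Each is the final Friday of its month — 1995-12-29 is past the 28th, so '4th Friday' doesn't fit.
Last Friday of July 1996: 1996-07-26.

1996-07-26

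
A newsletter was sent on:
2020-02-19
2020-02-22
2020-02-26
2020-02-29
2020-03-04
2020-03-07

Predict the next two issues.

2020-03-11, 2020-03-14

The gap pattern 3, 4, 3, 4, 3 repeats every 2 events.
These are the Wednesdays and Saturdays of each week.
The following Wednesday is 2020-03-11.
The following Saturday is 2020-03-14.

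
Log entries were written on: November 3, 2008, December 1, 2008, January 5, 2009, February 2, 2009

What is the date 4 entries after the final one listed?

June 1, 2009

Gaps: 28, 35, 28 days — a mix of 28 and 35. Every date is a Monday.
Each is the 1st Monday of its month.
1st Monday of March 2009: March 2, 2009.
April 2009 — 1st Monday is April 6, 2009.
1st Monday of May 2009: May 4, 2009.
June 2009 — 1st Monday is June 1, 2009.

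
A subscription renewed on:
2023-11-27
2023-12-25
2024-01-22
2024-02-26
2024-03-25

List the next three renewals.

2024-04-22, 2024-05-27, 2024-06-24

All dates are Mondays, 28, 28, 35, 28 days apart.
Specifically, the 4th Monday of each month.
April 2024 — 4th Monday is 2024-04-22.
May 2024 — 4th Monday is 2024-05-27.
June 2024 — 4th Monday is 2024-06-24.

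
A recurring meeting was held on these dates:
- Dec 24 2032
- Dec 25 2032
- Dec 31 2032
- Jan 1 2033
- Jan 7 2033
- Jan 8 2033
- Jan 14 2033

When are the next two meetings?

Gaps: 1, 6, 1, 6, 1, 6 days — not constant, but cyclic with period 2.
The events fall on every Friday and Saturday.
The following Saturday is Jan 15 2033.
The following Friday is Jan 21 2033.

Jan 15 2033, Jan 21 2033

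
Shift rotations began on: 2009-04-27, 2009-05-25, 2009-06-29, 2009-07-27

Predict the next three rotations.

2009-08-31, 2009-09-28, 2009-10-26

Every date is a Monday; gaps 28, 35, 28 days.
Each is the last Monday of its month (at least one falls on the 29th or later, ruling out '4th Monday').
Last Monday of August 2009: 2009-08-31.
September 2009 ends with Monday 2009-09-28.
Last Monday of October 2009: 2009-10-26.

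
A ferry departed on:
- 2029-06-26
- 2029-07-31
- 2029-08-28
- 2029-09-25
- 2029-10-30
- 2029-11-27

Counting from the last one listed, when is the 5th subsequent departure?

These are Tuesdays with 35, 28, 28, 35, 28-day gaps.
Each is the final Tuesday of its month — 2029-07-31 is past the 28th, so '4th Tuesday' doesn't fit.
Last Tuesday of December 2029: 2029-12-25.
Last Tuesday of January 2030: 2030-01-29.
February 2030 ends with Tuesday 2030-02-26.
March 2030 ends with Tuesday 2030-03-26.
April 2030 ends with Tuesday 2030-04-30.

2030-04-30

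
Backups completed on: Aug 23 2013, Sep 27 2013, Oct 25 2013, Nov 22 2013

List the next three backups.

These are Fridays at 28- or 35-day spacing (35, 28, 28).
The pattern: 4th Friday of the month.
4th Friday of December 2013: Dec 27 2013.
4th Friday of January 2014: Jan 24 2014.
4th Friday of February 2014: Feb 28 2014.

Dec 27 2013, Jan 24 2014, Feb 28 2014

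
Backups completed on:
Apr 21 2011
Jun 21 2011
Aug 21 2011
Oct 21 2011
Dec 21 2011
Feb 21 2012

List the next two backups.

Apr 21 2012, Jun 21 2012

Gaps: 61, 61, 61, 61, 62 days — not constant. Every event is on the 21st of the month.
Pattern: the 21st of every 2 months.
Next: April 2012 → Apr 21 2012.
Next: June 2012 → Jun 21 2012.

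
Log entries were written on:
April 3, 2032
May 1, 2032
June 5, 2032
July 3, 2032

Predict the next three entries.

August 7, 2032; September 4, 2032; October 2, 2032

All dates are Saturdays, 28, 35, 28 days apart.
Specifically, the 1st Saturday of each month.
1st Saturday of August 2032: August 7, 2032.
September 2032 — 1st Saturday is September 4, 2032.
1st Saturday of October 2032: October 2, 2032.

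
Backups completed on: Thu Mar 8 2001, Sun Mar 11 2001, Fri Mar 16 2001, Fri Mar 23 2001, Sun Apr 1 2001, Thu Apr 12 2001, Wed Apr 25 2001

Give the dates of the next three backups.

Thu May 10 2001, Sun May 27 2001, Fri Jun 15 2001

Intervals are 3, 5, 7, 9, 11, 13 days — an arithmetic progression with common difference 2.
Next gap: 15 days. Wed Apr 25 2001 + 15 days = Thu May 10 2001.
Next gap: 17 days. Thu May 10 2001 + 17 days = Sun May 27 2001.
Next gap: 19 days. Sun May 27 2001 + 19 days = Fri Jun 15 2001.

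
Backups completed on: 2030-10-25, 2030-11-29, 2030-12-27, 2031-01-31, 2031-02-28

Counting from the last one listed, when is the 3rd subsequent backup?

2031-05-30

These are Fridays with 35, 28, 35, 28-day gaps.
Each is the final Friday of its month — 2030-11-29 is past the 28th, so '4th Friday' doesn't fit.
Last Friday of March 2031: 2031-03-28.
April 2031 ends with Friday 2031-04-25.
Last Friday of May 2031: 2031-05-30.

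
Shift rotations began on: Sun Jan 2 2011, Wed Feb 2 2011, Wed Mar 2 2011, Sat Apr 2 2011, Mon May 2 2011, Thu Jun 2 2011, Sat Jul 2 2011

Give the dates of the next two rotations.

Each date is the 2nd; the gaps (31, 28, 31, 30, 31, 30) track the month lengths.
The rule is the 2nd of each month.
August 2011: Tue Aug 2 2011.
Next: September 2011 → Fri Sep 2 2011.

Tue Aug 2 2011, Fri Sep 2 2011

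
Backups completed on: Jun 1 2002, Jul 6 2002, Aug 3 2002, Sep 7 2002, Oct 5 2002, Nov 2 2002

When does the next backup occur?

All dates are Saturdays, 35, 28, 35, 28, 28 days apart.
Specifically, the 1st Saturday of each month.
1st Saturday of December 2002: Dec 7 2002.

Dec 7 2002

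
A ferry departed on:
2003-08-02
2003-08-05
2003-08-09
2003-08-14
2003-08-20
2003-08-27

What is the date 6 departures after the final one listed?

2003-10-29

The spacing grows by 1 each time: 3, 4, 5, 6, 7 days.
Next gap: 8 days. 2003-08-27 + 8 days = 2003-09-04.
Next gap: 9 days. 2003-09-04 + 9 days = 2003-09-13.
Next gap: 10 days. 2003-09-13 + 10 days = 2003-09-23.
Next gap: 11 days. 2003-09-23 + 11 days = 2003-10-04.
Next gap: 12 days. 2003-10-04 + 12 days = 2003-10-16.
Next gap: 13 days. 2003-10-16 + 13 days = 2003-10-29.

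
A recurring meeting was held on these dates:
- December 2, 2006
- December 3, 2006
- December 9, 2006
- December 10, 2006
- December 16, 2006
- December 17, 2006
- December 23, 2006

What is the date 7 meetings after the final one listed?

Gaps: 1, 6, 1, 6, 1, 6 days — not constant, but cyclic with period 2.
The events fall on every Saturday and Sunday.
Next Sunday: December 24, 2006.
Next Saturday: December 30, 2006.
Next Sunday: December 31, 2006.
Next Saturday: January 6, 2007.
Next Sunday: January 7, 2007.
Next Saturday: January 13, 2007.
The following Sunday is January 14, 2007.

January 14, 2007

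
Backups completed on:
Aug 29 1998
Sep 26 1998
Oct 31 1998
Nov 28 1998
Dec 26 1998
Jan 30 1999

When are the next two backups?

All Saturdays; the gaps (28, 35, 28, 28, 35) vary with month length.
This is the last Saturday of each month.
February 1999 ends with Saturday Feb 27 1999.
Last Saturday of March 1999: Mar 27 1999.

Feb 27 1999, Mar 27 1999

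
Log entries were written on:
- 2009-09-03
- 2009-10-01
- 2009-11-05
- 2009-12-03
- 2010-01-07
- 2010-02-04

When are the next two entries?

2010-03-04, 2010-04-01

Gaps: 28, 35, 28, 35, 28 days — a mix of 28 and 35. Every date is a Thursday.
Each is the 1st Thursday of its month.
March 2010 — 1st Thursday is 2010-03-04.
1st Thursday of April 2010: 2010-04-01.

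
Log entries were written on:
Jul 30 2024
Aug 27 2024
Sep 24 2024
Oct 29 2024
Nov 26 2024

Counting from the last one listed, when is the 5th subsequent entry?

Every date is a Tuesday; gaps 28, 28, 35, 28 days.
Each is the last Tuesday of its month (at least one falls on the 29th or later, ruling out '4th Tuesday').
Last Tuesday of December 2024: Dec 31 2024.
January 2025 ends with Tuesday Jan 28 2025.
Last Tuesday of February 2025: Feb 25 2025.
March 2025 ends with Tuesday Mar 25 2025.
April 2025 ends with Tuesday Apr 29 2025.

Apr 29 2025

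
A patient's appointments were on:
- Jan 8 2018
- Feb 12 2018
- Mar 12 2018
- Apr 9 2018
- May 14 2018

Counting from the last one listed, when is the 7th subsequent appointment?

All dates are Mondays, 35, 28, 28, 35 days apart.
Specifically, the 2nd Monday of each month.
2nd Monday of June 2018: Jun 11 2018.
July 2018 — 2nd Monday is Jul 9 2018.
August 2018 — 2nd Monday is Aug 13 2018.
September 2018 — 2nd Monday is Sep 10 2018.
2nd Monday of October 2018: Oct 8 2018.
2nd Monday of November 2018: Nov 12 2018.
December 2018 — 2nd Monday is Dec 10 2018.

Dec 10 2018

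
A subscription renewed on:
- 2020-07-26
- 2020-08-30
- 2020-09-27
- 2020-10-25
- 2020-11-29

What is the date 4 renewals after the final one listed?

All Sundays; the gaps (35, 28, 28, 35) vary with month length.
This is the last Sunday of each month.
Last Sunday of December 2020: 2020-12-27.
Last Sunday of January 2021: 2021-01-31.
February 2021 ends with Sunday 2021-02-28.
March 2021 ends with Sunday 2021-03-28.

2021-03-28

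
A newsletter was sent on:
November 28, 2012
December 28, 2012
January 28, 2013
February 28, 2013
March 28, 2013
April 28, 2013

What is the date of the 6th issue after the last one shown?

Gaps: 30, 31, 31, 28, 31 days — not constant. Every event is on the 28th of the month.
Pattern: the 28th of each month.
Next: May 2013 → May 28, 2013.
June 2013: June 28, 2013.
July 2013: July 28, 2013.
Next: August 2013 → August 28, 2013.
Next: September 2013 → September 28, 2013.
Next: October 2013 → October 28, 2013.

October 28, 2013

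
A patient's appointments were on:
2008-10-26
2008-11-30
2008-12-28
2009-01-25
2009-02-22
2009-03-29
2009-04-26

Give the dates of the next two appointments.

These are Sundays with 35, 28, 28, 28, 35, 28-day gaps.
Each is the final Sunday of its month — 2008-11-30 is past the 28th, so '4th Sunday' doesn't fit.
Last Sunday of May 2009: 2009-05-31.
Last Sunday of June 2009: 2009-06-28.

2009-05-31, 2009-06-28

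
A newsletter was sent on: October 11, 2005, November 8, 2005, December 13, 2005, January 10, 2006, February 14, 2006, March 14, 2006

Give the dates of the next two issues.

All dates are Tuesdays, 28, 35, 28, 35, 28 days apart.
Specifically, the 2nd Tuesday of each month.
2nd Tuesday of April 2006: April 11, 2006.
2nd Tuesday of May 2006: May 9, 2006.

April 11, 2006; May 9, 2006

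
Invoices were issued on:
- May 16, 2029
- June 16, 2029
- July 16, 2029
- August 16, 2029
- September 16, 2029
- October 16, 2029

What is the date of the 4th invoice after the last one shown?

February 16, 2030

The day-of-month is always 16 (31, 30, 31, 31, 30 days between events).
So this recurs on the 16th of each month.
Next: November 2029 → November 16, 2029.
December 2029: December 16, 2029.
January 2030: January 16, 2030.
February 2030: February 16, 2030.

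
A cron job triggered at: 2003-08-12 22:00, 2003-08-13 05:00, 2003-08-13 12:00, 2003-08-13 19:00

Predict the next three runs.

2003-08-14 02:00, 2003-08-14 09:00, 2003-08-14 16:00

Spacing: 7, 7, 7 h — constant 7 h.
2003-08-13 19:00 + 7 h = 2003-08-14 02:00.
2003-08-14 02:00 + 7 h = 2003-08-14 09:00.
2003-08-14 09:00 + 7 h = 2003-08-14 16:00.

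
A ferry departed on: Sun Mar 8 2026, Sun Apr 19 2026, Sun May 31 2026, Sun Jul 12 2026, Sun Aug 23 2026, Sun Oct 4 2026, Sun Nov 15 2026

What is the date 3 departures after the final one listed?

Sun Mar 21 2027

The spacing is 42, 42, 42, 42, 42, 42 days — always 42 days.
Sun Nov 15 2026 + 42 days = Sun Dec 27 2026.
Sun Dec 27 2026 + 42 days = Sun Feb 7 2027.
Sun Feb 7 2027 + 42 days = Sun Mar 21 2027.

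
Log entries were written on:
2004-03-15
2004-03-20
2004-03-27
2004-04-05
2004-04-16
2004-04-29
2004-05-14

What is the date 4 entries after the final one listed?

Gaps: 5, 7, 9, 11, 13, 15 days — each gap is 2 larger than the previous one.
Next gap: 17 days. 2004-05-14 + 17 days = 2004-05-31.
Next gap: 19 days. 2004-05-31 + 19 days = 2004-06-19.
Next gap: 21 days. 2004-06-19 + 21 days = 2004-07-10.
Next gap: 23 days. 2004-07-10 + 23 days = 2004-08-02.

2004-08-02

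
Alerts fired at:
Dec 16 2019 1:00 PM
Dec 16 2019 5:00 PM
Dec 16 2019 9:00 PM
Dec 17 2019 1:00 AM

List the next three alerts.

Dec 17 2019 5:00 AM, Dec 17 2019 9:00 AM, Dec 17 2019 1:00 PM

Gaps: 4, 4, 4 hours — each event is 4 hours after the previous one.
Dec 17 2019 1:00 AM + 4 h = Dec 17 2019 5:00 AM.
Dec 17 2019 5:00 AM + 4 h = Dec 17 2019 9:00 AM.
Dec 17 2019 9:00 AM + 4 h = Dec 17 2019 1:00 PM.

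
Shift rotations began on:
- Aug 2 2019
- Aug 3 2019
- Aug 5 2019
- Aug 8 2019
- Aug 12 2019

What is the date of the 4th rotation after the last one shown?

Intervals are 1, 2, 3, 4 days — an arithmetic progression with common difference 1.
Next gap: 5 days. Aug 12 2019 + 5 days = Aug 17 2019.
Next gap: 6 days. Aug 17 2019 + 6 days = Aug 23 2019.
Next gap: 7 days. Aug 23 2019 + 7 days = Aug 30 2019.
Next gap: 8 days. Aug 30 2019 + 8 days = Sep 7 2019.

Sep 7 2019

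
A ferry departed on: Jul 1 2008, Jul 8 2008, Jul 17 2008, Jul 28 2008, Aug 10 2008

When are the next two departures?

The spacing grows by 2 each time: 7, 9, 11, 13 days.
Next gap: 15 days. Aug 10 2008 + 15 days = Aug 25 2008.
Next gap: 17 days. Aug 25 2008 + 17 days = Sep 11 2008.

Aug 25 2008, Sep 11 2008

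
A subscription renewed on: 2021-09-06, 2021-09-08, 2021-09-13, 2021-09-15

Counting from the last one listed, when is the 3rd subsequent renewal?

2021-09-27

Gaps: 2, 5, 2 days — not constant, but cyclic with period 2.
The events fall on every Monday and Wednesday.
The following Monday is 2021-09-20.
Next Wednesday: 2021-09-22.
The following Monday is 2021-09-27.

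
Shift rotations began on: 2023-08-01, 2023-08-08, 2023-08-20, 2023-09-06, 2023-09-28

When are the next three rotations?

2023-10-25, 2023-11-26, 2024-01-02

Gaps: 7, 12, 17, 22 days — each gap is 5 larger than the previous one.
Next gap: 27 days. 2023-09-28 + 27 days = 2023-10-25.
Next gap: 32 days. 2023-10-25 + 32 days = 2023-11-26.
Next gap: 37 days. 2023-11-26 + 37 days = 2024-01-02.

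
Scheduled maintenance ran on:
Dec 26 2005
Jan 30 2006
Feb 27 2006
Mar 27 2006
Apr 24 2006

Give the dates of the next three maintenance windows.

These are Mondays with 35, 28, 28, 28-day gaps.
Each is the final Monday of its month — Jan 30 2006 is past the 28th, so '4th Monday' doesn't fit.
Last Monday of May 2006: May 29 2006.
Last Monday of June 2006: Jun 26 2006.
July 2006 ends with Monday Jul 31 2006.

May 29 2006, Jun 26 2006, Jul 31 2006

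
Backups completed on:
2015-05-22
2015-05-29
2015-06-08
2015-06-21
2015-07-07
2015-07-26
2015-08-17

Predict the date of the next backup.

2015-09-11

Intervals are 7, 10, 13, 16, 19, 22 days — an arithmetic progression with common difference 3.
Next gap: 25 days. 2015-08-17 + 25 days = 2015-09-11.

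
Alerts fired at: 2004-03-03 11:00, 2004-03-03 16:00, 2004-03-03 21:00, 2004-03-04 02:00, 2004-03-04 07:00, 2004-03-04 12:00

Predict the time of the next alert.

2004-03-04 17:00

The interval is a steady 5 hours (5, 5, 5, 5, 5).
2004-03-04 12:00 + 5 h = 2004-03-04 17:00.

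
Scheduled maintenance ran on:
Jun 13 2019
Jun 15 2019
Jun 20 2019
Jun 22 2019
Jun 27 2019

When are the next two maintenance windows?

Gaps: 2, 5, 2, 5 days — not constant, but cyclic with period 2.
The events fall on every Thursday and Saturday.
The following Saturday is Jun 29 2019.
Next Thursday: Jul 4 2019.

Jun 29 2019, Jul 4 2019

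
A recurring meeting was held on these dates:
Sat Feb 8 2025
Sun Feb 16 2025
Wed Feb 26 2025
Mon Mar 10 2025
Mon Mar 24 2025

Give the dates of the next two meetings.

Wed Apr 9 2025, Sun Apr 27 2025

The spacing grows by 2 each time: 8, 10, 12, 14 days.
Next gap: 16 days. Mon Mar 24 2025 + 16 days = Wed Apr 9 2025.
Next gap: 18 days. Wed Apr 9 2025 + 18 days = Sun Apr 27 2025.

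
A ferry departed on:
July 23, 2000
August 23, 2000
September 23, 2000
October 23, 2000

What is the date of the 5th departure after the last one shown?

Each date is the 23rd; the gaps (31, 31, 30) track the month lengths.
The rule is the 23rd of each month.
Next: November 2000 → November 23, 2000.
Next: December 2000 → December 23, 2000.
January 2001: January 23, 2001.
Next: February 2001 → February 23, 2001.
Next: March 2001 → March 23, 2001.

March 23, 2001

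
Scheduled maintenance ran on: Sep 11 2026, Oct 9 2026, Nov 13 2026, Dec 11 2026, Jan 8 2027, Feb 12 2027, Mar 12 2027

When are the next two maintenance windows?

Gaps: 28, 35, 28, 28, 35, 28 days — a mix of 28 and 35. Every date is a Friday.
Each is the 2nd Friday of its month.
2nd Friday of April 2027: Apr 9 2027.
May 2027 — 2nd Friday is May 14 2027.

Apr 9 2027, May 14 2027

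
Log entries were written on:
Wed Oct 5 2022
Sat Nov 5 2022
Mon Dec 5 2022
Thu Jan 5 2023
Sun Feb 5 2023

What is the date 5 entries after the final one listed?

Wed Jul 5 2023

Each date is the 5th; the gaps (31, 30, 31, 31) track the month lengths.
The rule is the 5th of each month.
Next: March 2023 → Sun Mar 5 2023.
April 2023: Wed Apr 5 2023.
Next: May 2023 → Fri May 5 2023.
June 2023: Mon Jun 5 2023.
July 2023: Wed Jul 5 2023.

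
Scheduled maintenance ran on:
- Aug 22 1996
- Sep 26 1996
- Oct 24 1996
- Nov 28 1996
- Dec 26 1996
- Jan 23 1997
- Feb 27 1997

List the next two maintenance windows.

All dates are Thursdays, 35, 28, 35, 28, 28, 35 days apart.
Specifically, the 4th Thursday of each month.
March 1997 — 4th Thursday is Mar 27 1997.
April 1997 — 4th Thursday is Apr 24 1997.

Mar 27 1997, Apr 24 1997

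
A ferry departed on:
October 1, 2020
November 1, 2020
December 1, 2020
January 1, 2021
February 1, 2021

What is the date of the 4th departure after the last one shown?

Each date is the 1st; the gaps (31, 30, 31, 31) track the month lengths.
The rule is the 1st of each month.
March 2021: March 1, 2021.
Next: April 2021 → April 1, 2021.
Next: May 2021 → May 1, 2021.
June 2021: June 1, 2021.

June 1, 2021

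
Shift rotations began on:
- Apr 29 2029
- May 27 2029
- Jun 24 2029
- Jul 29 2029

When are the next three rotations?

Aug 26 2029, Sep 30 2029, Oct 28 2029

Every date is a Sunday; gaps 28, 28, 35 days.
Each is the last Sunday of its month (at least one falls on the 29th or later, ruling out '4th Sunday').
August 2029 ends with Sunday Aug 26 2029.
September 2029 ends with Sunday Sep 30 2029.
October 2029 ends with Sunday Oct 28 2029.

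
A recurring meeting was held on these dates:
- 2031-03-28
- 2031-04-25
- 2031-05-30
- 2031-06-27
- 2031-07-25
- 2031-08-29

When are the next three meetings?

All Fridays; the gaps (28, 35, 28, 28, 35) vary with month length.
This is the last Friday of each month.
Last Friday of September 2031: 2031-09-26.
Last Friday of October 2031: 2031-10-31.
November 2031 ends with Friday 2031-11-28.

2031-09-26, 2031-10-31, 2031-11-28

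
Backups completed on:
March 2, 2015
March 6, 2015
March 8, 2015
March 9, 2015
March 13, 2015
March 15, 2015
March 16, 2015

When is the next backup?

March 20, 2015

Gaps: 4, 2, 1, 4, 2, 1 days — not constant, but cyclic with period 3.
The events fall on every Monday, Friday and Sunday.
Next Friday: March 20, 2015.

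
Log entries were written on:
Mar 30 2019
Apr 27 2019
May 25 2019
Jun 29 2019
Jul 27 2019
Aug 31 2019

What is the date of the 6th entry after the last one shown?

Feb 29 2020

Every date is a Saturday; gaps 28, 28, 35, 28, 35 days.
Each is the last Saturday of its month (at least one falls on the 29th or later, ruling out '4th Saturday').
September 2019 ends with Saturday Sep 28 2019.
Last Saturday of October 2019: Oct 26 2019.
Last Saturday of November 2019: Nov 30 2019.
December 2019 ends with Saturday Dec 28 2019.
Last Saturday of January 2020: Jan 25 2020.
February 2020 ends with Saturday Feb 29 2020.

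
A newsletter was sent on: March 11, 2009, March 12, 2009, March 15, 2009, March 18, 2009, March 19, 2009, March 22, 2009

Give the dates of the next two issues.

March 25, 2009; March 26, 2009

The gap pattern 1, 3, 3, 1, 3 repeats every 3 events.
These are the Wednesdays, Thursdays and Sundays of each week.
Next Wednesday: March 25, 2009.
The following Thursday is March 26, 2009.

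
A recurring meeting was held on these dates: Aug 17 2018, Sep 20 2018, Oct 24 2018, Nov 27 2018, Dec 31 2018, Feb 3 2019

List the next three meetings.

The spacing is 34, 34, 34, 34, 34 days — always 34 days.
Feb 3 2019 + 34 days = Mar 9 2019.
Mar 9 2019 + 34 days = Apr 12 2019.
Apr 12 2019 + 34 days = May 16 2019.

Mar 9 2019, Apr 12 2019, May 16 2019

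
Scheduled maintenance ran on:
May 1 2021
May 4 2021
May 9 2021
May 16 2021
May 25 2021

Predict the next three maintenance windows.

The spacing grows by 2 each time: 3, 5, 7, 9 days.
Next gap: 11 days. May 25 2021 + 11 days = Jun 5 2021.
Next gap: 13 days. Jun 5 2021 + 13 days = Jun 18 2021.
Next gap: 15 days. Jun 18 2021 + 15 days = Jul 3 2021.

Jun 5 2021, Jun 18 2021, Jul 3 2021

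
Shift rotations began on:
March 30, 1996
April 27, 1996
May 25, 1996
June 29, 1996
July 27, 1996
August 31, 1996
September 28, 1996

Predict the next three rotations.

October 26, 1996; November 30, 1996; December 28, 1996

These are Saturdays with 28, 28, 35, 28, 35, 28-day gaps.
Each is the final Saturday of its month — March 30, 1996 is past the 28th, so '4th Saturday' doesn't fit.
Last Saturday of October 1996: October 26, 1996.
November 1996 ends with Saturday November 30, 1996.
December 1996 ends with Saturday December 28, 1996.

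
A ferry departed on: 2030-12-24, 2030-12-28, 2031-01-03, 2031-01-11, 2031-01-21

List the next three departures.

2031-02-02, 2031-02-16, 2031-03-04

The spacing grows by 2 each time: 4, 6, 8, 10 days.
Next gap: 12 days. 2031-01-21 + 12 days = 2031-02-02.
Next gap: 14 days. 2031-02-02 + 14 days = 2031-02-16.
Next gap: 16 days. 2031-02-16 + 16 days = 2031-03-04.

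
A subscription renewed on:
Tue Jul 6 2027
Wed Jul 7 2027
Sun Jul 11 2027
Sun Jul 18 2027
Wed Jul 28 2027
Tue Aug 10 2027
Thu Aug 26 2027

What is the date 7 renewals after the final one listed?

Thu Mar 9 2028

Gaps: 1, 4, 7, 10, 13, 16 days — each gap is 3 larger than the previous one.
Next gap: 19 days. Thu Aug 26 2027 + 19 days = Tue Sep 14 2027.
Next gap: 22 days. Tue Sep 14 2027 + 22 days = Wed Oct 6 2027.
Next gap: 25 days. Wed Oct 6 2027 + 25 days = Sun Oct 31 2027.
Next gap: 28 days. Sun Oct 31 2027 + 28 days = Sun Nov 28 2027.
Next gap: 31 days. Sun Nov 28 2027 + 31 days = Wed Dec 29 2027.
Next gap: 34 days. Wed Dec 29 2027 + 34 days = Tue Feb 1 2028.
Next gap: 37 days. Tue Feb 1 2028 + 37 days = Thu Mar 9 2028.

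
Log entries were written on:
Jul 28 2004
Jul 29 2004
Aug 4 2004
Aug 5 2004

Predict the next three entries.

Gaps: 1, 6, 1 days — not constant, but cyclic with period 2.
The events fall on every Wednesday and Thursday.
Next Wednesday: Aug 11 2004.
Next Thursday: Aug 12 2004.
Next Wednesday: Aug 18 2004.

Aug 11 2004, Aug 12 2004, Aug 18 2004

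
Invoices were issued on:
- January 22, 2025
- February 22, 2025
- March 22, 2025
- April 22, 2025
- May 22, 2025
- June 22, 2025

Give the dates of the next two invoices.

Gaps: 31, 28, 31, 30, 31 days — not constant. Every event is on the 22nd of the month.
Pattern: the 22nd of each month.
July 2025: July 22, 2025.
August 2025: August 22, 2025.

July 22, 2025; August 22, 2025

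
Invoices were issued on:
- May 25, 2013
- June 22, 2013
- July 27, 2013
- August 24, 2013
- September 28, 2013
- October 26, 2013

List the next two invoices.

All dates are Saturdays, 28, 35, 28, 35, 28 days apart.
Specifically, the 4th Saturday of each month.
November 2013 — 4th Saturday is November 23, 2013.
December 2013 — 4th Saturday is December 28, 2013.

November 23, 2013; December 28, 2013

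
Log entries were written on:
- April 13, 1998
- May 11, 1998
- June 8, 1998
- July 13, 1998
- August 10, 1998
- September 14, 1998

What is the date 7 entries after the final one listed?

Gaps: 28, 28, 35, 28, 35 days — a mix of 28 and 35. Every date is a Monday.
Each is the 2nd Monday of its month.
2nd Monday of October 1998: October 12, 1998.
November 1998 — 2nd Monday is November 9, 1998.
2nd Monday of December 1998: December 14, 1998.
2nd Monday of January 1999: January 11, 1999.
February 1999 — 2nd Monday is February 8, 1999.
2nd Monday of March 1999: March 8, 1999.
2nd Monday of April 1999: April 12, 1999.

April 12, 1999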